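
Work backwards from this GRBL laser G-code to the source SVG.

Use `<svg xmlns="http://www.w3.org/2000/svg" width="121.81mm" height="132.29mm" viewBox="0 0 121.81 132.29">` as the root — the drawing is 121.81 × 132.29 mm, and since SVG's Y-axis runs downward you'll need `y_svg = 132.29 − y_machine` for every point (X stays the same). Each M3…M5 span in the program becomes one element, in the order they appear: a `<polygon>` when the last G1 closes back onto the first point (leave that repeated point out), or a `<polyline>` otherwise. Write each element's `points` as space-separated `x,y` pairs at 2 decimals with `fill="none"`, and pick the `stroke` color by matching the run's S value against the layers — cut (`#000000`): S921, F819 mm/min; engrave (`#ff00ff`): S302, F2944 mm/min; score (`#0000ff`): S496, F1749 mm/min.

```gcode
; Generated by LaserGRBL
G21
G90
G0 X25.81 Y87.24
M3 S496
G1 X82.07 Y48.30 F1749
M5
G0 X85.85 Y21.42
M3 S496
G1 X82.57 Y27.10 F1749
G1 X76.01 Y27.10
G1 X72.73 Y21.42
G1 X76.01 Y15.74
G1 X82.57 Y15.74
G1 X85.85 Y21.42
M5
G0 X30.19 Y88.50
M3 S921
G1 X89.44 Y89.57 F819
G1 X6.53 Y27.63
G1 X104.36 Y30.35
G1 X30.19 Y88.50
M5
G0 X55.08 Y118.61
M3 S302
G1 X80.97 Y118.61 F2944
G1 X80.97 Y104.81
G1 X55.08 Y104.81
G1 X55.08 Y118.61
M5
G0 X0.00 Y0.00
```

<svg xmlns="http://www.w3.org/2000/svg" width="121.81mm" height="132.29mm" viewBox="0 0 121.81 132.29">
  <polyline points="25.81,45.05 82.07,83.99" fill="none" stroke="#0000ff"/>
  <polygon points="85.85,110.87 82.57,105.19 76.01,105.19 72.73,110.87 76.01,116.55 82.57,116.55" fill="none" stroke="#0000ff"/>
  <polygon points="30.19,43.79 89.44,42.72 6.53,104.66 104.36,101.94" fill="none" stroke="#000000"/>
  <polygon points="55.08,13.68 80.97,13.68 80.97,27.48 55.08,27.48" fill="none" stroke="#ff00ff"/>
</svg>

Each laser-on run becomes one SVG element. Flip Y back into SVG space with y_svg = 132.29 − y_machine.

Run 1: S496 ⇒ score layer `#0000ff`. The run is open, so emit a `<polyline>` with points (Y-flipped): 25.81,45.05 82.07,83.99.

Run 2: S496 ⇒ score layer `#0000ff`. The run returns to its start, so emit a `<polygon>` with points (Y-flipped): 85.85,110.87 82.57,105.19 76.01,105.19 72.73,110.87 76.01,116.55 82.57,116.55.

Run 3: the run's S921 means `#000000` (cut). The run returns to its start, so emit a `<polygon>` with points (Y-flipped): 30.19,43.79 89.44,42.72 6.53,104.66 104.36,101.94.

Run 4: the run's S302 means `#ff00ff` (engrave). The run returns to its start, so emit a `<polygon>` with points (Y-flipped): 55.08,13.68 80.97,13.68 80.97,27.48 55.08,27.48.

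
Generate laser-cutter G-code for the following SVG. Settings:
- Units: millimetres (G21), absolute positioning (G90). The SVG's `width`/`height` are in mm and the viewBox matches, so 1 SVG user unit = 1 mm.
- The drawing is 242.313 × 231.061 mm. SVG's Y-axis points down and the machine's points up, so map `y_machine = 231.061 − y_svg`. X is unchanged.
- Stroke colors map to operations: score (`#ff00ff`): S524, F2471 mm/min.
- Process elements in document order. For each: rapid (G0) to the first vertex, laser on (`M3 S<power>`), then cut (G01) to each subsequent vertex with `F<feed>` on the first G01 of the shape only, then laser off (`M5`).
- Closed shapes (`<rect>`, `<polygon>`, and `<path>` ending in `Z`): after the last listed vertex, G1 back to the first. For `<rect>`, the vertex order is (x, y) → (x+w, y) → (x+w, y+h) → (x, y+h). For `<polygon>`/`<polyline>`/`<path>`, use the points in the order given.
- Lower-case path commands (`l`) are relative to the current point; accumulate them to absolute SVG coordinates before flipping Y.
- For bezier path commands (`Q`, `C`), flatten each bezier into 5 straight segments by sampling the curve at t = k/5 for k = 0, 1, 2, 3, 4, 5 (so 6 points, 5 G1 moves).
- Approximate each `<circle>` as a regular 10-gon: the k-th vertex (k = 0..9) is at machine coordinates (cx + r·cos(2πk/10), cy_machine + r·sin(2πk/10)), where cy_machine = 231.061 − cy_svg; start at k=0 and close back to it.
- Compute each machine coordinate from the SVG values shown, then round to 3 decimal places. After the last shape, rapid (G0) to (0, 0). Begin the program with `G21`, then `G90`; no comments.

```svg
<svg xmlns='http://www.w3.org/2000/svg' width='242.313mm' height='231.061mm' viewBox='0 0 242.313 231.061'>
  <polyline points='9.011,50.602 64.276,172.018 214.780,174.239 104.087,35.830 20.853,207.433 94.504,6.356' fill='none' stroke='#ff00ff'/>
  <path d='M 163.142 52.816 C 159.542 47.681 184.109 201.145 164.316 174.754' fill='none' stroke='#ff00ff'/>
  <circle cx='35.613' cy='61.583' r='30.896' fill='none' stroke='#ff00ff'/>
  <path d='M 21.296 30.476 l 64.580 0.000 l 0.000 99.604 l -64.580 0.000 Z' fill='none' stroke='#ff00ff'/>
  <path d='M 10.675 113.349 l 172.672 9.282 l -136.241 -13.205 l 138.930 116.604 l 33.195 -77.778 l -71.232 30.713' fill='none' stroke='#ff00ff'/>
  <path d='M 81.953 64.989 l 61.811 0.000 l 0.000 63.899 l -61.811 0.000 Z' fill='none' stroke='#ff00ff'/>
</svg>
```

G21
G90
G0 X9.011 Y180.459
M3 S524
G01 X64.276 Y59.043 F2471
G01 X214.780 Y56.822
G01 X104.087 Y195.231
G01 X20.853 Y23.628
G01 X94.504 Y224.705
M5
G0 X163.142 Y178.245
M3 S524
G01 X163.782 Y165.002 F2471
G01 X167.700 Y129.941
G01 X171.417 Y89.307
G01 X171.449 Y59.347
G01 X164.316 Y56.307
M5
G0 X66.509 Y169.478
M3 S524
G01 X60.608 Y187.638 F2471
G01 X45.160 Y198.862
G01 X26.066 Y198.862
G01 X10.618 Y187.638
G01 X4.717 Y169.478
G01 X10.618 Y151.318
G01 X26.066 Y140.094
G01 X45.160 Y140.094
G01 X60.608 Y151.318
G01 X66.509 Y169.478
M5
G0 X21.296 Y200.585
M3 S524
G01 X85.876 Y200.585 F2471
G01 X85.876 Y100.981
G01 X21.296 Y100.981
G01 X21.296 Y200.585
M5
G0 X10.675 Y117.712
M3 S524
G01 X183.347 Y108.430 F2471
G01 X47.106 Y121.635
G01 X186.036 Y5.031
G01 X219.231 Y82.809
G01 X147.999 Y52.096
M5
G0 X81.953 Y166.072
M3 S524
G01 X143.764 Y166.072 F2471
G01 X143.764 Y102.173
G01 X81.953 Y102.173
G01 X81.953 Y166.072
M5
G0 X0.000 Y0.000

1 u = 1 mm; y_m = 231.061 − y.

[1] `<polyline>` open polyline, #ff00ff→score S524 F2471: (9.011,180.459) → (64.276,59.043) → (214.780,56.822) → (104.087,195.231) → (20.853,23.628) → (94.504,224.705)

[2] `<path>` cubic bezier, #ff00ff→score S524 F2471: (163.142,178.245) → (163.782,165.002) → (167.700,129.941) → (171.417,89.307) → (171.449,59.347) → (164.316,56.307)

[3] `<circle>` circle, #ff00ff→score S524 F2471: (66.509,169.478) → (60.608,187.638) → (45.160,198.862) → (26.066,198.862) → (10.618,187.638) → (4.717,169.478) → (10.618,151.318) → (26.066,140.094) → (45.160,140.094) → (60.608,151.318) → (66.509,169.478) (closed)

[4] `<path>` rectangle, #ff00ff→score S524 F2471: (21.296,200.585) → (85.876,200.585) → (85.876,100.981) → (21.296,100.981) → (21.296,200.585) (closed)

[5] `<path>` open polyline, #ff00ff→score S524 F2471: (10.675,117.712) → (183.347,108.430) → (47.106,121.635) → (186.036,5.031) → (219.231,82.809) → (147.999,52.096)

[6] `<path>` rectangle, #ff00ff→score S524 F2471: (81.953,166.072) → (143.764,166.072) → (143.764,102.173) → (81.953,102.173) → (81.953,166.072) (closed)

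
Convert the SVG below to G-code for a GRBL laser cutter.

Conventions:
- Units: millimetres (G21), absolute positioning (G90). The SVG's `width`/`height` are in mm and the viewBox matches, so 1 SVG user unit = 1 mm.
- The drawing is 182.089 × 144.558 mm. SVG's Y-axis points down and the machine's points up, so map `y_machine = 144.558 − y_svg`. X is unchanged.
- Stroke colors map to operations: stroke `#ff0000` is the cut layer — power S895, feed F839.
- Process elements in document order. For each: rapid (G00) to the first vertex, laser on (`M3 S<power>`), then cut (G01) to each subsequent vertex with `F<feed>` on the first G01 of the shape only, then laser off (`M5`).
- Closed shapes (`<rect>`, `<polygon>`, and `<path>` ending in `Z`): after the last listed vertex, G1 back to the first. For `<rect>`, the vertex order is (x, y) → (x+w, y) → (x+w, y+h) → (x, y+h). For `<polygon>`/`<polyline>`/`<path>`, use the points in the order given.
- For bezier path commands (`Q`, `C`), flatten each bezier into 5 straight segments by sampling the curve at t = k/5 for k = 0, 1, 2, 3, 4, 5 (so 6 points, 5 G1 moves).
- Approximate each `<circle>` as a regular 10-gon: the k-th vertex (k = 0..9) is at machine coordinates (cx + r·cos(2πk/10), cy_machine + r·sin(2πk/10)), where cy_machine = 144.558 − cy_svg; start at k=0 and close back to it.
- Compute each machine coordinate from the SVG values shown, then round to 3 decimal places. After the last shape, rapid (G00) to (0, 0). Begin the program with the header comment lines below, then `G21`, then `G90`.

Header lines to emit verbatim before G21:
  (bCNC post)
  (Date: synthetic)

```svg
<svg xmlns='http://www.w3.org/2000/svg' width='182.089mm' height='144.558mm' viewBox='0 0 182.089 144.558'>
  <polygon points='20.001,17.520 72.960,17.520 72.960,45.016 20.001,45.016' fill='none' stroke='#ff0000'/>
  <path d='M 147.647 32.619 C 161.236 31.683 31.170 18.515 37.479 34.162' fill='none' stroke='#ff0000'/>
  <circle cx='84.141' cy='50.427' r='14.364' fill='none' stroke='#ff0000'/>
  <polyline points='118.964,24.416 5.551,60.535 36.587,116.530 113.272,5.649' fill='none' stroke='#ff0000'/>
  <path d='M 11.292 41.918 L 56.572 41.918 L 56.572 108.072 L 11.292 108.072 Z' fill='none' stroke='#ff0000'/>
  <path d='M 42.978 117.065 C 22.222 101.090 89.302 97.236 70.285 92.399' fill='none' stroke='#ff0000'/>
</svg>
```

(bCNC post)
(Date: synthetic)
G21
G90
G00 X20.001 Y127.038
M3 S895
G01 X72.960 Y127.038 F839
G01 X72.960 Y99.542
G01 X20.001 Y99.542
G01 X20.001 Y127.038
M5
G00 X147.647 Y111.939
M3 S895
G01 X140.802 Y113.640 F839
G01 X112.921 Y116.307
G01 X77.446 Y117.968
G01 X47.818 Y116.655
G01 X37.479 Y110.396
M5
G00 X98.505 Y94.131
M3 S895
G01 X95.762 Y102.574 F839
G01 X88.580 Y107.792
G01 X79.702 Y107.792
G01 X72.520 Y102.574
G01 X69.777 Y94.131
G01 X72.520 Y85.688
G01 X79.702 Y80.470
G01 X88.580 Y80.470
G01 X95.762 Y85.688
G01 X98.505 Y94.131
M5
G00 X118.964 Y120.142
M3 S895
G01 X5.551 Y84.023 F839
G01 X36.587 Y28.028
G01 X113.272 Y138.909
M5
G00 X11.292 Y102.640
M3 S895
G01 X56.572 Y102.640 F839
G01 X56.572 Y36.486
G01 X11.292 Y36.486
G01 X11.292 Y102.640
M5
G00 X42.978 Y27.493
M3 S895
G01 X39.673 Y35.728 F839
G01 X49.100 Y41.684
G01 X62.911 Y45.988
G01 X72.755 Y49.270
G01 X70.285 Y52.159
M5
G00 X0.000 Y0.000

viewBox `0 0 182.089 144.558` with mm width/height → 1 unit = 1 mm. Flip: y_m = 144.558 − y_svg.

**Shape 1** — `<polygon>` rectangle, stroke `#ff0000` → cut (S895, F839). Machine vertices: (20.001,127.038) → (72.960,127.038) → (72.960,99.542) → (20.001,99.542) → (20.001,127.038). Closed: final G1 returns to the first vertex.

**Shape 2** — `<path>` cubic bezier, stroke `#ff0000` → cut (S895, F839). Control points (SVG): P0=(147.647,32.619), P1=(161.236,31.683), P2=(31.170,18.515), P3=(37.479,34.162); sampled at t=k/5. Machine vertices: (147.647,111.939) → (140.802,113.640) → (112.921,116.307) → (77.446,117.968) → (47.818,116.655) → (37.479,110.396). Open path.

**Shape 3** — `<circle>` circle, stroke `#ff0000` → cut (S895, F839). Machine vertices: (98.505,94.131) → (95.762,102.574) → (88.580,107.792) → (79.702,107.792) → (72.520,102.574) → (69.777,94.131) → (72.520,85.688) → (79.702,80.470) → (88.580,80.470) → (95.762,85.688) → (98.505,94.131). Closed: final G1 returns to the first vertex.

**Shape 4** — `<polyline>` open polyline, stroke `#ff0000` → cut (S895, F839). Machine vertices: (118.964,120.142) → (5.551,84.023) → (36.587,28.028) → (113.272,138.909). Open path.

**Shape 5** — `<path>` rectangle, stroke `#ff0000` → cut (S895, F839). Machine vertices: (11.292,102.640) → (56.572,102.640) → (56.572,36.486) → (11.292,36.486) → (11.292,102.640). Closed: final G1 returns to the first vertex.

**Shape 6** — `<path>` cubic bezier, stroke `#ff0000` → cut (S895, F839). Control points (SVG): P0=(42.978,117.065), P1=(22.222,101.090), P2=(89.302,97.236), P3=(70.285,92.399); sampled at t=k/5. Machine vertices: (42.978,27.493) → (39.673,35.728) → (49.100,41.684) → (62.911,45.988) → (72.755,49.270) → (70.285,52.159). Open path.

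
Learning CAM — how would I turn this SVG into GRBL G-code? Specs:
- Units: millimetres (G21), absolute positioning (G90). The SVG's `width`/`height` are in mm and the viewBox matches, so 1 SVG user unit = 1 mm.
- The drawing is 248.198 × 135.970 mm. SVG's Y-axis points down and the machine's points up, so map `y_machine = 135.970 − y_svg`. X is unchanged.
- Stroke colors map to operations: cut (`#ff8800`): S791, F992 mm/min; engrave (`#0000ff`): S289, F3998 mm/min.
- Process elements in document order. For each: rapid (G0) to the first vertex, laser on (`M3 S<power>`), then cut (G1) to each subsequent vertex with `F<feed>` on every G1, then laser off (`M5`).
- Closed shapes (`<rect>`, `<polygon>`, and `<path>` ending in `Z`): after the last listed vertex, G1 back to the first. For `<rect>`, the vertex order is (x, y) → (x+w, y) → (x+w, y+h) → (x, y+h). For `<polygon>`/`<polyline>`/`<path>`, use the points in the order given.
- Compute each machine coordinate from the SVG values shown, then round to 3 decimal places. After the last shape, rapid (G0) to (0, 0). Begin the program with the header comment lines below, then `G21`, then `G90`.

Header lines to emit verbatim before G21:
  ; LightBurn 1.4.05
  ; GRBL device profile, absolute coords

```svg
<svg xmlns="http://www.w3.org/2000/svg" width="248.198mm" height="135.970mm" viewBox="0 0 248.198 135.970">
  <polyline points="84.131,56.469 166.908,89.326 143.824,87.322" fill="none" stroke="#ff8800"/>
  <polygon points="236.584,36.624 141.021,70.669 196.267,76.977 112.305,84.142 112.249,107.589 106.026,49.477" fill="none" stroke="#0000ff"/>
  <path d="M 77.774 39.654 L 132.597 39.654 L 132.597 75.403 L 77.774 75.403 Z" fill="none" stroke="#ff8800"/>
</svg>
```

; LightBurn 1.4.05
; GRBL device profile, absolute coords
G21
G90
G0 X84.131 Y79.501
M3 S791
G1 X166.908 Y46.644 F992
G1 X143.824 Y48.648 F992
M5
G0 X236.584 Y99.346
M3 S289
G1 X141.021 Y65.301 F3998
G1 X196.267 Y58.993 F3998
G1 X112.305 Y51.828 F3998
G1 X112.249 Y28.381 F3998
G1 X106.026 Y86.493 F3998
G1 X236.584 Y99.346 F3998
M5
G0 X77.774 Y96.316
M3 S791
G1 X132.597 Y96.316 F992
G1 X132.597 Y60.567 F992
G1 X77.774 Y60.567 F992
G1 X77.774 Y96.316 F992
M5
G0 X0.000 Y0.000

1 u = 1 mm; y_m = 135.970 − y.

[1] `<polyline>` open polyline, #ff8800→cut S791 F992: (84.131,79.501) → (166.908,46.644) → (143.824,48.648)

[2] `<polygon>` closed polygon, #0000ff→engrave S289 F3998: (236.584,99.346) → (141.021,65.301) → (196.267,58.993) → (112.305,51.828) → (112.249,28.381) → (106.026,86.493) → (236.584,99.346) (closed)

[3] `<path>` rectangle, #ff8800→cut S791 F992: (77.774,96.316) → (132.597,96.316) → (132.597,60.567) → (77.774,60.567) → (77.774,96.316) (closed)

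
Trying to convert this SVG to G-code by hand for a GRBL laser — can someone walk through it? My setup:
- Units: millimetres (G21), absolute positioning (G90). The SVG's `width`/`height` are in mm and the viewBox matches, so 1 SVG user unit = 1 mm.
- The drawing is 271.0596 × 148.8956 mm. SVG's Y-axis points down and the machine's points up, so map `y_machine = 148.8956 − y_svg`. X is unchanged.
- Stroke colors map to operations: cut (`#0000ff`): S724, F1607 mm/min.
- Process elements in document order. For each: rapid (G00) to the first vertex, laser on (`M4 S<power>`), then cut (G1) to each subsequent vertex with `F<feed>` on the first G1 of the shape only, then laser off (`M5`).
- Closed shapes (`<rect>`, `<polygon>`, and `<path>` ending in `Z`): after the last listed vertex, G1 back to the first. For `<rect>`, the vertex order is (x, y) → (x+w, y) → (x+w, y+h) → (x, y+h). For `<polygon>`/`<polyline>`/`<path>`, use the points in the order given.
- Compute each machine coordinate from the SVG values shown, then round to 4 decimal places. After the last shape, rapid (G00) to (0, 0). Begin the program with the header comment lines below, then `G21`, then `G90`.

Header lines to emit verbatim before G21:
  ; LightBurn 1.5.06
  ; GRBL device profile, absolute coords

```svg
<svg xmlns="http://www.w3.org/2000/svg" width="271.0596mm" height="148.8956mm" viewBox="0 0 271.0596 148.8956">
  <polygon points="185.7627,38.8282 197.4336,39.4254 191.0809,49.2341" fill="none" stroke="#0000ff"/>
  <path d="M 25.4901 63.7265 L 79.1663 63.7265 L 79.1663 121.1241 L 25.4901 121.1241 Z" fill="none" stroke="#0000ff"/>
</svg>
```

viewBox `0 0 271.0596 148.8956` with mm width/height → 1 unit = 1 mm. Flip: y_m = 148.8956 − y_svg.

**Shape 1** — `<polygon>` regular polygon, stroke `#0000ff` → cut (S724, F1607). Machine vertices: (185.7627,110.0674) → (197.4336,109.4702) → (191.0809,99.6615) → (185.7627,110.0674). Closed: final G1 returns to the first vertex.

**Shape 2** — `<path>` rectangle, stroke `#0000ff` → cut (S724, F1607). Machine vertices: (25.4901,85.1691) → (79.1663,85.1691) → (79.1663,27.7715) → (25.4901,27.7715) → (25.4901,85.1691). Closed: final G1 returns to the first vertex.

; LightBurn 1.5.06
; GRBL device profile, absolute coords
G21
G90
G00 X185.7627 Y110.0674
M4 S724
G1 X197.4336 Y109.4702 F1607
G1 X191.0809 Y99.6615
G1 X185.7627 Y110.0674
M5
G00 X25.4901 Y85.1691
M4 S724
G1 X79.1663 Y85.1691 F1607
G1 X79.1663 Y27.7715
G1 X25.4901 Y27.7715
G1 X25.4901 Y85.1691
M5
G00 X0.0000 Y0.0000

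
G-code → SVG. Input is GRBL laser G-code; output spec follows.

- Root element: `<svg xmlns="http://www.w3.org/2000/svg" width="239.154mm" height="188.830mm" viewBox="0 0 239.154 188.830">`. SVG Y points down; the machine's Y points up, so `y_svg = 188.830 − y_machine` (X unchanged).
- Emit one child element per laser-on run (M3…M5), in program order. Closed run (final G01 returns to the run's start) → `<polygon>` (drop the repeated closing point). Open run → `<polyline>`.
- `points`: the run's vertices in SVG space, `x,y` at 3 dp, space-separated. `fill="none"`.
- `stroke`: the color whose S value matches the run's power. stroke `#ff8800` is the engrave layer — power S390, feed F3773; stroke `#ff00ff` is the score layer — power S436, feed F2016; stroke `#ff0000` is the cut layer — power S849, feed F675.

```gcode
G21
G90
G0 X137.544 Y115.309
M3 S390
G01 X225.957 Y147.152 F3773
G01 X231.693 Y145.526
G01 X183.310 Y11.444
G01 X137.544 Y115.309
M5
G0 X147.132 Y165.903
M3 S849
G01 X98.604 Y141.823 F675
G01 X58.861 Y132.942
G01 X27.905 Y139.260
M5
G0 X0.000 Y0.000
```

<svg xmlns="http://www.w3.org/2000/svg" width="239.154mm" height="188.830mm" viewBox="0 0 239.154 188.830">
  <polygon points="137.544,73.521 225.957,41.678 231.693,43.304 183.310,177.386" fill="none" stroke="#ff8800"/>
  <polyline points="147.132,22.927 98.604,47.007 58.861,55.888 27.905,49.570" fill="none" stroke="#ff0000"/>
</svg>

Each laser-on run becomes one SVG element. Flip Y back into SVG space with y_svg = 188.830 − y_machine.

Run 1: power S390 maps to stroke `#ff8800` (engrave). The run returns to its start, so emit a `<polygon>` with points (Y-flipped): 137.544,73.521 225.957,41.678 231.693,43.304 183.310,177.386.

Run 2: the run's S849 means `#ff0000` (cut). The run is open, so emit a `<polyline>` with points (Y-flipped): 147.132,22.927 98.604,47.007 58.861,55.888 27.905,49.570.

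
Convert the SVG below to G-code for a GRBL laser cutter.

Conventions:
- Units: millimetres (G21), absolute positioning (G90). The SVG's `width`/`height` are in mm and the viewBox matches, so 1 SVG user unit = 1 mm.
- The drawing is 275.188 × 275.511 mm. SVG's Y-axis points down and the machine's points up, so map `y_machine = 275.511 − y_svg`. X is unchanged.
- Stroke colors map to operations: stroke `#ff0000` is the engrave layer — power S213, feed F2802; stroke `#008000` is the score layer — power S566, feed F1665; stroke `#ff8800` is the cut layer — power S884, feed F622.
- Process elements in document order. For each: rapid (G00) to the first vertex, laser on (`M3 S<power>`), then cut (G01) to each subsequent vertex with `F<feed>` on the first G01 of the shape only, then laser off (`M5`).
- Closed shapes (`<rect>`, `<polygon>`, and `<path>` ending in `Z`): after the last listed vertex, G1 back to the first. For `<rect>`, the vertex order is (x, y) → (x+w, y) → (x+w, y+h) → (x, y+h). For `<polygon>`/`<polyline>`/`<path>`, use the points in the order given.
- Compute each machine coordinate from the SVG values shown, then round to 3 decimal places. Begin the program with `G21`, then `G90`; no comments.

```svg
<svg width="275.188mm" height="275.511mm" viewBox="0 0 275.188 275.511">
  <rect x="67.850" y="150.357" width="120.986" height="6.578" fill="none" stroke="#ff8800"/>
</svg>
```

Since the viewBox matches the mm dimensions, user units are millimetres directly. The only transform is the Y-flip y_m = 275.511 − y_svg.

Shape 1 is a rectangle drawn with `<rect>`. Its stroke #ff8800 means cut at S884, F622. After flipping Y the toolpath is (67.850,125.154) → (188.836,125.154) → (188.836,118.576) → (67.850,118.576) → (67.850,125.154), returning to the start.

G21
G90
G00 X67.850 Y125.154
M3 S884
G01 X188.836 Y125.154 F622
G01 X188.836 Y118.576
G01 X67.850 Y118.576
G01 X67.850 Y125.154
M5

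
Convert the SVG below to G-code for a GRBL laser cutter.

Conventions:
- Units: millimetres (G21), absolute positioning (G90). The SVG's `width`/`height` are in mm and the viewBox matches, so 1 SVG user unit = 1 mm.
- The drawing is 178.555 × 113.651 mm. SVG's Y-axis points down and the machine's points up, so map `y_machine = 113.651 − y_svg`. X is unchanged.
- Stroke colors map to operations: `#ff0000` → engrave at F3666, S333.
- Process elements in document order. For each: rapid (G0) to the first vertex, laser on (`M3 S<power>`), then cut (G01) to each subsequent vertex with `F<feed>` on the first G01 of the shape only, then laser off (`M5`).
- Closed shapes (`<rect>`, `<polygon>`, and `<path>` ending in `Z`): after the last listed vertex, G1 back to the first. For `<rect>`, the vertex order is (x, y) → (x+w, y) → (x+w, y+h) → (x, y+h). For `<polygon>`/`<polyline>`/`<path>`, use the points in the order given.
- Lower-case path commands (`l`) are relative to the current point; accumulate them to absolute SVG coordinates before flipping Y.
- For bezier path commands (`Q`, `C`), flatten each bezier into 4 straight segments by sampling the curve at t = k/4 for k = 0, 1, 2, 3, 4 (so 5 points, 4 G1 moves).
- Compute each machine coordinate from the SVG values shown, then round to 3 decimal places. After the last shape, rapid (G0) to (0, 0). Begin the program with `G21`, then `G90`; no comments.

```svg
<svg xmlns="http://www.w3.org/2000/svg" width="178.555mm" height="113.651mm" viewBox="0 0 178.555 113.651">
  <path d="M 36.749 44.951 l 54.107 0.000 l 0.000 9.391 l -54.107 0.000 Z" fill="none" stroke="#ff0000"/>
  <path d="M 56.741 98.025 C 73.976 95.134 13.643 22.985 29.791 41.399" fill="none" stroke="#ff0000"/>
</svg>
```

Since the viewBox matches the mm dimensions, user units are millimetres directly. The only transform is the Y-flip y_m = 113.651 − y_svg.

Shape 1 is a rectangle drawn with `<path>`. Its stroke #ff0000 means engrave at S333, F3666. After flipping Y the toolpath is (36.749,68.700) → (90.856,68.700) → (90.856,59.309) → (36.749,59.309) → (36.749,68.700), returning to the start.

Shape 2 is a cubic bezier drawn with `<path>`. Its stroke #ff0000 means engrave at S333, F3666. After flipping Y the toolpath is (56.741,15.626) → (57.530,28.283) → (43.674,51.928) → (29.613,71.579) → (29.791,72.252).

G21
G90
G0 X36.749 Y68.700
M3 S333
G01 X90.856 Y68.700 F3666
G01 X90.856 Y59.309
G01 X36.749 Y59.309
G01 X36.749 Y68.700
M5
G0 X56.741 Y15.626
M3 S333
G01 X57.530 Y28.283 F3666
G01 X43.674 Y51.928
G01 X29.613 Y71.579
G01 X29.791 Y72.252
M5
G0 X0.000 Y0.000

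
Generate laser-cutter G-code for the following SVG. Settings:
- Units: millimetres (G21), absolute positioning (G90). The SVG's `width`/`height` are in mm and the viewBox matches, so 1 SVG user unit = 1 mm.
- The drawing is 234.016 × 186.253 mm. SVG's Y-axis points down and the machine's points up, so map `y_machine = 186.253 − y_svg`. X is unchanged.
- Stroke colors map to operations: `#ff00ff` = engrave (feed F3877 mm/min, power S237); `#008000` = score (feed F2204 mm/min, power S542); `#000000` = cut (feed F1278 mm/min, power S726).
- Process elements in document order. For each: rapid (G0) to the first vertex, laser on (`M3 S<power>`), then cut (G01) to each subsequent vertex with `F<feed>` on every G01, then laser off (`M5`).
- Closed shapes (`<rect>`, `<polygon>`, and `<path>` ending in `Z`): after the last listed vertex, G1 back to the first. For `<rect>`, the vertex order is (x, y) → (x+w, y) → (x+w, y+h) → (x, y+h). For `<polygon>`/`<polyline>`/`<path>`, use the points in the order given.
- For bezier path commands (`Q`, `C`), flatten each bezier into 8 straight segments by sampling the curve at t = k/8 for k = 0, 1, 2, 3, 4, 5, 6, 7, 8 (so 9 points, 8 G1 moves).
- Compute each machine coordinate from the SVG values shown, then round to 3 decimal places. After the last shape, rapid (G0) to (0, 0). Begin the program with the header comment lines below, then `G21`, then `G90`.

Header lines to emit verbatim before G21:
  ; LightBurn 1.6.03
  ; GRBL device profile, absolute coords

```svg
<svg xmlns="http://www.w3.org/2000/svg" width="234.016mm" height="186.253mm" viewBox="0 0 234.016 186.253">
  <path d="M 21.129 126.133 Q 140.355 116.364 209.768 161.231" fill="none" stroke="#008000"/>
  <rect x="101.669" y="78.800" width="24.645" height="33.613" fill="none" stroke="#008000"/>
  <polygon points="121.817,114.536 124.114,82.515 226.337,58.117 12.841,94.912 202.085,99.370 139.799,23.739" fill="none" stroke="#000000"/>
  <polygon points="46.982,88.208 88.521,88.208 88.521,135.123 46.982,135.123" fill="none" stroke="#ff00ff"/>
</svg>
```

; LightBurn 1.6.03
; GRBL device profile, absolute coords
G21
G90
G0 X21.129 Y60.120
M3 S542
G01 X50.157 Y61.709 F2204
G01 X77.629 Y61.590 F2204
G01 X103.544 Y59.764 F2204
G01 X127.902 Y56.230 F2204
G01 X150.703 Y50.989 F2204
G01 X171.948 Y44.041 F2204
G01 X191.636 Y35.385 F2204
G01 X209.768 Y25.022 F2204
M5
G0 X101.669 Y107.453
M3 S542
G01 X126.314 Y107.453 F2204
G01 X126.314 Y73.840 F2204
G01 X101.669 Y73.840 F2204
G01 X101.669 Y107.453 F2204
M5
G0 X121.817 Y71.717
M3 S726
G01 X124.114 Y103.738 F1278
G01 X226.337 Y128.136 F1278
G01 X12.841 Y91.341 F1278
G01 X202.085 Y86.883 F1278
G01 X139.799 Y162.514 F1278
G01 X121.817 Y71.717 F1278
M5
G0 X46.982 Y98.045
M3 S237
G01 X88.521 Y98.045 F3877
G01 X88.521 Y51.130 F3877
G01 X46.982 Y51.130 F3877
G01 X46.982 Y98.045 F3877
M5
G0 X0.000 Y0.000

viewBox `0 0 234.016 186.253` with mm width/height → 1 unit = 1 mm. Flip: y_m = 186.253 − y_svg.

**Shape 1** — `<path>` quadratic bezier, stroke `#008000` → score (S542, F2204). Control points (SVG): P0=(21.129,126.133), P1=(140.355,116.364), P2=(209.768,161.231); sampled at t=k/8. Machine vertices: (21.129,60.120) → (50.157,61.709) → (77.629,61.590) → (103.544,59.764) → (127.902,56.230) → (150.703,50.989) → (171.948,44.041) → (191.636,35.385) → (209.768,25.022). Open path.

**Shape 2** — `<rect>` rectangle, stroke `#008000` → score (S542, F2204). Machine vertices: (101.669,107.453) → (126.314,107.453) → (126.314,73.840) → (101.669,73.840) → (101.669,107.453). Closed: final G1 returns to the first vertex.

**Shape 3** — `<polygon>` closed polygon, stroke `#000000` → cut (S726, F1278). Machine vertices: (121.817,71.717) → (124.114,103.738) → (226.337,128.136) → (12.841,91.341) → (202.085,86.883) → (139.799,162.514) → (121.817,71.717). Closed: final G1 returns to the first vertex.

**Shape 4** — `<polygon>` rectangle, stroke `#ff00ff` → engrave (S237, F3877). Machine vertices: (46.982,98.045) → (88.521,98.045) → (88.521,51.130) → (46.982,51.130) → (46.982,98.045). Closed: final G1 returns to the first vertex.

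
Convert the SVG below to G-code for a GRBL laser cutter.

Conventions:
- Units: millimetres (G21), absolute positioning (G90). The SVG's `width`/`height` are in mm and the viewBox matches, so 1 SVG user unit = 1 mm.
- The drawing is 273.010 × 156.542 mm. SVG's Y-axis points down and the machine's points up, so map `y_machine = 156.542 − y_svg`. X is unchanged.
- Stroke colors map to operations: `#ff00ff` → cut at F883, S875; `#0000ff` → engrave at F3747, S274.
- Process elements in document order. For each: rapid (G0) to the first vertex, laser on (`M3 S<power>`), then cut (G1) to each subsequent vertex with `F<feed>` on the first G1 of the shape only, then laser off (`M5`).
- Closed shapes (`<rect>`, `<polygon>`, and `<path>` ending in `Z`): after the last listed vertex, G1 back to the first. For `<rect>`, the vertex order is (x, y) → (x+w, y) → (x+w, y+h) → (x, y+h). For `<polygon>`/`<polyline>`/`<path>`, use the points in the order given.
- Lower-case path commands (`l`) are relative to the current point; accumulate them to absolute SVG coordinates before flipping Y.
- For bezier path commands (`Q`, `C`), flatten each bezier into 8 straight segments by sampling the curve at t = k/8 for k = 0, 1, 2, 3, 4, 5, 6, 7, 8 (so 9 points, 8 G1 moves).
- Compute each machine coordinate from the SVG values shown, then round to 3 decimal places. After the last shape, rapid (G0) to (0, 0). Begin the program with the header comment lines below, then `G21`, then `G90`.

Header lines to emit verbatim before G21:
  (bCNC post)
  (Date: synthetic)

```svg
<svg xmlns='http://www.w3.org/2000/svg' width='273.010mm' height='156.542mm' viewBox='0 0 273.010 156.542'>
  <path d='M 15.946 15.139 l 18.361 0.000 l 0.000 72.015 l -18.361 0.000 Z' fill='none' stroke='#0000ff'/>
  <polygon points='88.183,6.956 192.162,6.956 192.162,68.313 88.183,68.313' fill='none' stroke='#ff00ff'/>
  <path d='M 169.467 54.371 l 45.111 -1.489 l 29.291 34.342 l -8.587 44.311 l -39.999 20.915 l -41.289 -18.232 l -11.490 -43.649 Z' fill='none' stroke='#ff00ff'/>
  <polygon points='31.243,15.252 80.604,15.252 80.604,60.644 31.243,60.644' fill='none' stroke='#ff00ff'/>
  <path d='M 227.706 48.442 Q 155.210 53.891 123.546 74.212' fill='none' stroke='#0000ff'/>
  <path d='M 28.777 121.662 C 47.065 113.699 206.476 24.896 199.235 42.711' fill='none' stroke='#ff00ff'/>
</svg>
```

(bCNC post)
(Date: synthetic)
G21
G90
G0 X15.946 Y141.403
M3 S274
G1 X34.307 Y141.403 F3747
G1 X34.307 Y69.388
G1 X15.946 Y69.388
G1 X15.946 Y141.403
M5
G0 X88.183 Y149.586
M3 S875
G1 X192.162 Y149.586 F883
G1 X192.162 Y88.229
G1 X88.183 Y88.229
G1 X88.183 Y149.586
M5
G0 X169.467 Y102.171
M3 S875
G1 X214.578 Y103.660 F883
G1 X243.869 Y69.318
G1 X235.282 Y25.007
G1 X195.283 Y4.092
G1 X153.994 Y22.324
G1 X142.504 Y65.973
G1 X169.467 Y102.171
M5
G0 X31.243 Y141.290
M3 S875
G1 X80.604 Y141.290 F883
G1 X80.604 Y95.898
G1 X31.243 Y95.898
G1 X31.243 Y141.290
M5
G0 X227.706 Y108.100
M3 S274
G1 X210.220 Y106.505 F3747
G1 X194.010 Y104.446
G1 X179.076 Y101.922
G1 X165.418 Y98.933
G1 X153.036 Y95.479
G1 X141.930 Y91.561
G1 X132.100 Y87.178
G1 X123.546 Y82.330
M5
G0 X28.777 Y34.880
M3 S875
G1 X41.649 Y41.289 F883
G1 X64.145 Y53.081
G1 X92.657 Y68.057
G1 X123.579 Y84.022
G1 X153.305 Y98.779
G1 X178.227 Y110.130
G1 X194.740 Y115.880
G1 X199.235 Y113.831
M5
G0 X0.000 Y0.000

Since the viewBox matches the mm dimensions, user units are millimetres directly. The only transform is the Y-flip y_m = 156.542 − y_svg.

Shape 1 is a rectangle drawn with `<path>`. Its stroke #0000ff means engrave at S274, F3747. After flipping Y the toolpath is (15.946,141.403) → (34.307,141.403) → (34.307,69.388) → (15.946,69.388) → (15.946,141.403), returning to the start.

Shape 2 is a rectangle drawn with `<polygon>`. Its stroke #ff00ff means cut at S875, F883. After flipping Y the toolpath is (88.183,149.586) → (192.162,149.586) → (192.162,88.229) → (88.183,88.229) → (88.183,149.586), returning to the start.

Shape 3 is a regular polygon drawn with `<path>`. Its stroke #ff00ff means cut at S875, F883. After flipping Y the toolpath is (169.467,102.171) → (214.578,103.660) → (243.869,69.318) → (235.282,25.007) → (195.283,4.092) → (153.994,22.324) → (142.504,65.973) → (169.467,102.171), returning to the start.

Shape 4 is a rectangle drawn with `<polygon>`. Its stroke #ff00ff means cut at S875, F883. After flipping Y the toolpath is (31.243,141.290) → (80.604,141.290) → (80.604,95.898) → (31.243,95.898) → (31.243,141.290), returning to the start.

Shape 5 is a quadratic bezier drawn with `<path>`. Its stroke #0000ff means engrave at S274, F3747. After flipping Y the toolpath is (227.706,108.100) → (210.220,106.505) → (194.010,104.446) → (179.076,101.922) → (165.418,98.933) → (153.036,95.479) → (141.930,91.561) → (132.100,87.178) → (123.546,82.330).

Shape 6 is a cubic bezier drawn with `<path>`. Its stroke #ff00ff means cut at S875, F883. After flipping Y the toolpath is (28.777,34.880) → (41.649,41.289) → (64.145,53.081) → (92.657,68.057) → (123.579,84.022) → (153.305,98.779) → (178.227,110.130) → (194.740,115.880) → (199.235,113.831).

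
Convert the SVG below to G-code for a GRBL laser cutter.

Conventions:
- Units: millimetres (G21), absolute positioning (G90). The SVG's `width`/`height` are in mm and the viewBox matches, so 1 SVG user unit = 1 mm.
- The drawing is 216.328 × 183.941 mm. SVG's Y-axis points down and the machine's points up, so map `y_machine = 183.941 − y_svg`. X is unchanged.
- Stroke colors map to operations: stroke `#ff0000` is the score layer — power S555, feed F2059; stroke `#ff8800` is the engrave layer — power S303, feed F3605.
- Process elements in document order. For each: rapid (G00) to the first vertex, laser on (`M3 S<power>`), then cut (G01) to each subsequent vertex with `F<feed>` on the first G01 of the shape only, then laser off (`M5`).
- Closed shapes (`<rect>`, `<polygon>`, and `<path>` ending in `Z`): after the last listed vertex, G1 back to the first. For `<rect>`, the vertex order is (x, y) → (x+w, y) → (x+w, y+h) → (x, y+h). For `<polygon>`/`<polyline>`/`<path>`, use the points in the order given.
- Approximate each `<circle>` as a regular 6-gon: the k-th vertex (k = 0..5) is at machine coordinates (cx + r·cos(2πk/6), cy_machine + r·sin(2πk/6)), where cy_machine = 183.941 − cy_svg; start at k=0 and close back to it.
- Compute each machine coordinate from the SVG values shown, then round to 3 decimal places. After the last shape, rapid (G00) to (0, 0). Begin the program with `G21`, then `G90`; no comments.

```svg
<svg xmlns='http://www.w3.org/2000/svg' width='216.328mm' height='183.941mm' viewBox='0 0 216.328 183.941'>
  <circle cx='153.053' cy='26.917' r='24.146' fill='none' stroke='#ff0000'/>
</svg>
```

G21
G90
G00 X177.199 Y157.024
M3 S555
G01 X165.126 Y177.935 F2059
G01 X140.980 Y177.935
G01 X128.907 Y157.024
G01 X140.980 Y136.113
G01 X165.126 Y136.113
G01 X177.199 Y157.024
M5
G00 X0.000 Y0.000

Since the viewBox matches the mm dimensions, user units are millimetres directly. The only transform is the Y-flip y_m = 183.941 − y_svg.

Shape 1 is a circle drawn with `<circle>`. Its stroke #ff0000 means score at S555, F2059. After flipping Y the toolpath is (177.199,157.024) → (165.126,177.935) → (140.980,177.935) → (128.907,157.024) → (140.980,136.113) → (165.126,136.113) → (177.199,157.024), returning to the start.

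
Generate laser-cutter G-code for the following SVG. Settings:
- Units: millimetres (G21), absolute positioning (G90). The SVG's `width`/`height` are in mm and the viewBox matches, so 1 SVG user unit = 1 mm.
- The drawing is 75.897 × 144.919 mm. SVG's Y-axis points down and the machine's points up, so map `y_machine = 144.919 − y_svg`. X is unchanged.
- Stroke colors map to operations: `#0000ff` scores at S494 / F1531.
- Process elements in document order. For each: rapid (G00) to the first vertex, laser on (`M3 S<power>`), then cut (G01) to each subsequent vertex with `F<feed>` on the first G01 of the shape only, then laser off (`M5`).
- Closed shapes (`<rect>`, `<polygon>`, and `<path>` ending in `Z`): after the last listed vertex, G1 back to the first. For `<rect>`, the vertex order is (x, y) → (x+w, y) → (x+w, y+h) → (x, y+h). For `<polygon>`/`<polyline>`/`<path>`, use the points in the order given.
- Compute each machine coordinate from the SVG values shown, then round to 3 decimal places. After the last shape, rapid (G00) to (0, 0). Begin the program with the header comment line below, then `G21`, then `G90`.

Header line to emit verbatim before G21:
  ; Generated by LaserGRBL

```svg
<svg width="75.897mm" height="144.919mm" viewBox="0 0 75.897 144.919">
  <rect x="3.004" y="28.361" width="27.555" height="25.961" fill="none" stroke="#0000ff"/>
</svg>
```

; Generated by LaserGRBL
G21
G90
G00 X3.004 Y116.558
M3 S494
G01 X30.559 Y116.558 F1531
G01 X30.559 Y90.597
G01 X3.004 Y90.597
G01 X3.004 Y116.558
M5
G00 X0.000 Y0.000

Since the viewBox matches the mm dimensions, user units are millimetres directly. The only transform is the Y-flip y_m = 144.919 − y_svg.

Shape 1 is a rectangle drawn with `<rect>`. Its stroke #0000ff means score at S494, F1531. After flipping Y the toolpath is (3.004,116.558) → (30.559,116.558) → (30.559,90.597) → (3.004,90.597) → (3.004,116.558), returning to the start.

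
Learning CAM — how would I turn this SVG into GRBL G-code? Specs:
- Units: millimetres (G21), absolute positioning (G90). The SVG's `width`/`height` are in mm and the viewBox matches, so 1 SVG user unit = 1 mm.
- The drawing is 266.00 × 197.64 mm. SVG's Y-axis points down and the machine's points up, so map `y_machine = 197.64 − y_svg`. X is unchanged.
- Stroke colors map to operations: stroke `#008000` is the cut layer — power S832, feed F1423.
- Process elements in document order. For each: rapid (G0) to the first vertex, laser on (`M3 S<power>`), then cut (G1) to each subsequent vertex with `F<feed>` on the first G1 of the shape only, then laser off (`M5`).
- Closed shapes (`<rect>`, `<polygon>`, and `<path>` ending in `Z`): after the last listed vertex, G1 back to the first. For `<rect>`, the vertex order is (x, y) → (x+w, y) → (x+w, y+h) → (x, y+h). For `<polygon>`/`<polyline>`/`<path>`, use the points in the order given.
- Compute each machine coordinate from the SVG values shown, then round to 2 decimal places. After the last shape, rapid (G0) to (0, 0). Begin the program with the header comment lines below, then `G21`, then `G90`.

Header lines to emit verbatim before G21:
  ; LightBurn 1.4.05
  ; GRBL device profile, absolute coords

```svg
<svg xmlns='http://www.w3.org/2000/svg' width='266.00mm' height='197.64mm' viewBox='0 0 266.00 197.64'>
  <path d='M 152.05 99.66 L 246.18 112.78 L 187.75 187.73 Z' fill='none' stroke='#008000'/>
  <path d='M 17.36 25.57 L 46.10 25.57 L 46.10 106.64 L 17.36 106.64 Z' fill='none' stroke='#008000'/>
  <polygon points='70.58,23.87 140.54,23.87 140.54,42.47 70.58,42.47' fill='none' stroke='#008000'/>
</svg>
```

1 u = 1 mm; y_m = 197.64 − y.

[1] `<path>` regular polygon, #008000→cut S832 F1423: (152.05,97.98) → (246.18,84.86) → (187.75,9.91) → (152.05,97.98) (closed)

[2] `<path>` rectangle, #008000→cut S832 F1423: (17.36,172.07) → (46.10,172.07) → (46.10,91.00) → (17.36,91.00) → (17.36,172.07) (closed)

[3] `<polygon>` rectangle, #008000→cut S832 F1423: (70.58,173.77) → (140.54,173.77) → (140.54,155.17) → (70.58,155.17) → (70.58,173.77) (closed)

; LightBurn 1.4.05
; GRBL device profile, absolute coords
G21
G90
G0 X152.05 Y97.98
M3 S832
G1 X246.18 Y84.86 F1423
G1 X187.75 Y9.91
G1 X152.05 Y97.98
M5
G0 X17.36 Y172.07
M3 S832
G1 X46.10 Y172.07 F1423
G1 X46.10 Y91.00
G1 X17.36 Y91.00
G1 X17.36 Y172.07
M5
G0 X70.58 Y173.77
M3 S832
G1 X140.54 Y173.77 F1423
G1 X140.54 Y155.17
G1 X70.58 Y155.17
G1 X70.58 Y173.77
M5
G0 X0.00 Y0.00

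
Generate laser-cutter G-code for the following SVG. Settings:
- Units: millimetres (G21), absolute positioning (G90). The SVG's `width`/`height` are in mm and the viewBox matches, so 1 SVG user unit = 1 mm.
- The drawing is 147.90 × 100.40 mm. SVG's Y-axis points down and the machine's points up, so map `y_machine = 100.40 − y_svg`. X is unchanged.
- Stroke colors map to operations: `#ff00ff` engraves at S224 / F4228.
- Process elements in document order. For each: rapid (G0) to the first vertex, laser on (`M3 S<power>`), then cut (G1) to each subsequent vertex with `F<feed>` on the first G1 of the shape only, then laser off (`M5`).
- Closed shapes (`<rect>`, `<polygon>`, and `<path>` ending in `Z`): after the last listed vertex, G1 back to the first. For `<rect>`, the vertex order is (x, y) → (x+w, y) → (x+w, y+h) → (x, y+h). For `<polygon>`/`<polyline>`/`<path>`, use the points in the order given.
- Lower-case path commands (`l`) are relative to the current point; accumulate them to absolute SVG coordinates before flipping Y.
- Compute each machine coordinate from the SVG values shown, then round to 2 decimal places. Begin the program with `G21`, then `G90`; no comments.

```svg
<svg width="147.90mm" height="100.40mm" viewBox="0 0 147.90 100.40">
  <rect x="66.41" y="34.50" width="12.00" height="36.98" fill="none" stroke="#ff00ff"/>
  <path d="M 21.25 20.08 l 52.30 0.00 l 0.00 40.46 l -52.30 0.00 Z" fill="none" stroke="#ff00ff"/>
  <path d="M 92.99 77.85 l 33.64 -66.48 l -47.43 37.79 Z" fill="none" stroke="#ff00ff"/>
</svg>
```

G21
G90
G0 X66.41 Y65.90
M3 S224
G1 X78.41 Y65.90 F4228
G1 X78.41 Y28.92
G1 X66.41 Y28.92
G1 X66.41 Y65.90
M5
G0 X21.25 Y80.32
M3 S224
G1 X73.55 Y80.32 F4228
G1 X73.55 Y39.86
G1 X21.25 Y39.86
G1 X21.25 Y80.32
M5
G0 X92.99 Y22.55
M3 S224
G1 X126.63 Y89.03 F4228
G1 X79.20 Y51.24
G1 X92.99 Y22.55
M5

viewBox `0 0 147.90 100.40` with mm width/height → 1 unit = 1 mm. Flip: y_m = 100.40 − y_svg.

**Shape 1** — `<rect>` rectangle, stroke `#ff00ff` → engrave (S224, F4228). Machine vertices: (66.41,65.90) → (78.41,65.90) → (78.41,28.92) → (66.41,28.92) → (66.41,65.90). Closed: final G1 returns to the first vertex.

**Shape 2** — `<path>` rectangle, stroke `#ff00ff` → engrave (S224, F4228). Machine vertices: (21.25,80.32) → (73.55,80.32) → (73.55,39.86) → (21.25,39.86) → (21.25,80.32). Closed: final G1 returns to the first vertex.

**Shape 3** — `<path>` closed polygon, stroke `#ff00ff` → engrave (S224, F4228). Machine vertices: (92.99,22.55) → (126.63,89.03) → (79.20,51.24) → (92.99,22.55). Closed: final G1 returns to the first vertex.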